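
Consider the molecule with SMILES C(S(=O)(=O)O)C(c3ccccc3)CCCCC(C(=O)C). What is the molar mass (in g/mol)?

298.40 g/mol

Atom tally by fragment:
  HO3SCH2 → C:1 H:3 S:1 O:3
  CH(C6H5) → C:7 H:6
  CH2 → C:1 H:2
  CH2 → C:1 H:2
  CH2 → C:1 H:2
  CH2 → C:1 H:2
  CH2COCH3 → C:3 H:5 O:1
Element totals:
  C: 15
  H: 22
  O: 4
  S: 1
Molecular formula: C15H22O4S.
  M = 15(12.011) + 22(1.008) + 4(15.999) + 32.06
    = 180.165 + 22.176 + 63.996 + 32.060 = 298.397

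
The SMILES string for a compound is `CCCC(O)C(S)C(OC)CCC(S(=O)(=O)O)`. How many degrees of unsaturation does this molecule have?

Atom tally by fragment:
  CH3 → C:1 H:3
  CH2 → C:1 H:2
  CH2 → C:1 H:2
  CH(OH) → C:1 H:2 O:1
  CH(SH) → C:1 H:2 S:1
  CH(OCH3) → C:2 H:4 O:1
  CH2 → C:1 H:2
  CH2 → C:1 H:2
  CH2SO3H → C:1 H:3 S:1 O:3
Element totals:
  C: 10
  H: 22
  O: 5
  S: 2
Molecular formula: C10H22O5S2.
DoU = (2C + 2 + N − H − X) / 2 = (2·10 + 2 + 0 − 22 − 0) / 2 = 0.

0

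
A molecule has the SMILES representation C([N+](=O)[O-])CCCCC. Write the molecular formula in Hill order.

Atom tally by fragment:
  O2NCH2 → C:1 H:2 N:1 O:2
  CH2 → C:1 H:2
  CH2 → C:1 H:2
  CH2 → C:1 H:2
  CH2 → C:1 H:2
  CH3 → C:1 H:3
Element totals:
  C: 6
  H: 13
  N: 1
  O: 2

C6H13NO2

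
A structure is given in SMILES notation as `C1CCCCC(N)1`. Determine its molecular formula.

C6H13N

Atom tally by fragment:
  cyclohexane ring core → C:6 H:12
  (− 1 ring H displaced by substituents)
  + NH2 → N:1 H:2
Element totals:
  C: 6
  H: 13
  N: 1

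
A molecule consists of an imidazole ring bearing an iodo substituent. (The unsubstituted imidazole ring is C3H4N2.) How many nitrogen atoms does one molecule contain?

2

Atom tally by fragment:
  imidazole ring core → C:3 H:4 N:2
  (− 1 ring H displaced by substituents)
  + I → I:1
Element totals:
  C: 3
  H: 3
  I: 1
  N: 2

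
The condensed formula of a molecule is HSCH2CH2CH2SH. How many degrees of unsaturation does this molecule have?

0

Element totals:
  C: 3
  H: 8
  S: 2
Molecular formula: C3H8S2.
DoU = (2C + 2 + N − H − X) / 2 = (2·3 + 2 + 0 − 8 − 0) / 2 = 0.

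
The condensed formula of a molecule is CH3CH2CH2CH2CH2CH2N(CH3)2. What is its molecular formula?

Element totals:
  C: 8
  H: 19
  N: 1

C8H19N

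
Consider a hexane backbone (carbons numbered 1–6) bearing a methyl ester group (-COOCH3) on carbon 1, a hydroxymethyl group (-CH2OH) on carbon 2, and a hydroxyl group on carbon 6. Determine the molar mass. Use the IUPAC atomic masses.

190.24 g/mol

Atom tally by fragment:
  CH3OOCCH2 → C:3 H:5 O:2
  CH(CH2OH) → C:2 H:4 O:1
  CH2 → C:1 H:2
  CH2 → C:1 H:2
  CH2 → C:1 H:2
  CH2OH → C:1 H:3 O:1
Element totals:
  C: 9
  H: 18
  O: 4
Molecular formula: C9H18O4.
  M = 9(12.011) + 18(1.008) + 4(15.999)
    = 108.099 + 18.144 + 63.996 = 190.239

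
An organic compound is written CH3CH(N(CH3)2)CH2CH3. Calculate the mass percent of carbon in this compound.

71.22%

Element totals:
  C: 6
  H: 15
  N: 1
Molecular formula: C6H15N.
Molar mass = 101.193 g/mol.
Mass from C: 6 × 12.011 = 72.066 g/mol.
%C = 72.066 / 101.193 × 100 = 71.22%.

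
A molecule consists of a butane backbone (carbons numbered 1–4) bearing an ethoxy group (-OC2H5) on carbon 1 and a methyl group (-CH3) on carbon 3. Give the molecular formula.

Atom tally by fragment:
  C2H5OCH2 → C:3 H:7 O:1
  CH2 → C:1 H:2
  CH(CH3) → C:2 H:4
  CH3 → C:1 H:3
Element totals:
  C: 7
  H: 16
  O: 1

C7H16O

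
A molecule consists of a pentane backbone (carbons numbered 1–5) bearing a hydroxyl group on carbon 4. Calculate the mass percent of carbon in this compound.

68.13%

Atom tally by fragment:
  CH3 → C:1 H:3
  CH2 → C:1 H:2
  CH2 → C:1 H:2
  CH(OH) → C:1 H:2 O:1
  CH3 → C:1 H:3
Element totals:
  C: 5
  H: 12
  O: 1
Molecular formula: C5H12O.
Molar mass = 88.150 g/mol.
Mass from C: 5 × 12.011 = 60.055 g/mol.
%C = 60.055 / 88.150 × 100 = 68.13%.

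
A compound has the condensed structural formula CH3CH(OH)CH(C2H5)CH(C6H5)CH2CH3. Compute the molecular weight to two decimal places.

Atom tally by fragment:
  CH3 → C:1 H:3
  CH(OH) → C:1 H:2 O:1
  CH(C2H5) → C:3 H:6
  CH(C6H5) → C:7 H:6
  CH2 → C:1 H:2
  CH3 → C:1 H:3
Element totals:
  C: 14
  H: 22
  O: 1
Molecular formula: C14H22O.
  M = 14(12.011) + 22(1.008) + 15.999
    = 168.154 + 22.176 + 15.999 = 206.329

206.33 g/mol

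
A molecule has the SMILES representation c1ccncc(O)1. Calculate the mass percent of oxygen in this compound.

16.82%

Atom tally by fragment:
  pyridine ring core → C:5 H:5 N:1
  (− 1 ring H displaced by substituents)
  + OH → O:1 H:1
Element totals:
  C: 5
  H: 5
  N: 1
  O: 1
Molecular formula: C5H5NO.
Molar mass = 95.101 g/mol.
Mass from O: 1 × 15.999 = 15.999 g/mol.
%O = 15.999 / 95.101 × 100 = 16.82%.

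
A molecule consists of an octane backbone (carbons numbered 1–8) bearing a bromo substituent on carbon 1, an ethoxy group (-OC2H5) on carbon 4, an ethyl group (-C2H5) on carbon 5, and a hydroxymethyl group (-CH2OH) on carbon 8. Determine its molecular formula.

C13H27BrO2

Atom tally by fragment:
  BrCH2 → C:1 H:2 Br:1
  CH2 → C:1 H:2
  CH2 → C:1 H:2
  CH(OC2H5) → C:3 H:6 O:1
  CH(C2H5) → C:3 H:6
  CH2 → C:1 H:2
  CH2 → C:1 H:2
  CH2CH2OH → C:2 H:5 O:1
Element totals:
  C: 13
  H: 27
  Br: 1
  O: 2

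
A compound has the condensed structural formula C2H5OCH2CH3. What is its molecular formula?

Element totals:
  C: 4
  H: 10
  O: 1

C4H10O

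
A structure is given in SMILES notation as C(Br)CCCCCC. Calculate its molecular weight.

Atom tally by fragment:
  BrCH2 → C:1 H:2 Br:1
  CH2 → C:1 H:2
  CH2 → C:1 H:2
  CH2 → C:1 H:2
  CH2 → C:1 H:2
  CH2 → C:1 H:2
  CH3 → C:1 H:3
Element totals:
  C: 7
  H: 15
  Br: 1
Molecular formula: C7H15Br.
  M = 7(12.011) + 15(1.008) + 79.904
    = 84.077 + 15.120 + 79.904 = 179.101

179.10 g/mol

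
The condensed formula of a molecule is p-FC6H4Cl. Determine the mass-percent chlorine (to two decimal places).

27.16%

Atom tally by fragment:
  benzene ring core → C:6 H:6
  (− 2 ring H displaced by substituents)
  + F → F:1
  + Cl → Cl:1
Element totals:
  C: 6
  H: 4
  Cl: 1
  F: 1
Molecular formula: C6H4ClF.
Molar mass = 130.546 g/mol.
Mass from Cl: 1 × 35.45 = 35.450 g/mol.
%Cl = 35.450 / 130.546 × 100 = 27.16%.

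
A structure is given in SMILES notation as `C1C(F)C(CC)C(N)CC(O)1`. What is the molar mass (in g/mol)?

161.22 g/mol

Atom tally by fragment:
  cyclohexane ring core → C:6 H:12
  (− 4 ring H displaced by substituents)
  + F → F:1
  + C2H5 → C:2 H:5
  + NH2 → N:1 H:2
  + OH → O:1 H:1
Element totals:
  C: 8
  H: 16
  F: 1
  N: 1
  O: 1
Molecular formula: C8H16FNO.
  M = 8(12.011) + 16(1.008) + 18.998 + 14.007 + 15.999
    = 96.088 + 16.128 + 18.998 + 14.007 + 15.999 = 161.220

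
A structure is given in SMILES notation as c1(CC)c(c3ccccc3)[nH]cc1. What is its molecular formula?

Atom tally by fragment:
  pyrrole ring core → C:4 H:5 N:1
  (− 2 ring H displaced by substituents)
  + C2H5 → C:2 H:5
  + C6H5 → C:6 H:5
Element totals:
  C: 12
  H: 13
  N: 1

C12H13N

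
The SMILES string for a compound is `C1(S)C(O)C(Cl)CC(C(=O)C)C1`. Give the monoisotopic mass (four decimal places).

208.0325

Atom tally by fragment:
  cyclohexane ring core → C:6 H:12
  (− 4 ring H displaced by substituents)
  + SH → S:1 H:1
  + OH → O:1 H:1
  + Cl → Cl:1
  + COCH3 → C:2 H:3 O:1
Element totals:
  C: 8
  H: 13
  Cl: 1
  O: 2
  S: 1
Molecular formula: C8H13ClO2S.
  M = 8(12.0) + 13(1.007825) + 34.968853 + 2(15.994915) + 31.972071
    = 96.000000 + 13.101725 + 34.968853 + 31.989830 + 31.972071 = 208.032479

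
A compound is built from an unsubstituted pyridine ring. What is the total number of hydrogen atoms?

Atom tally by fragment:
  pyridine ring core → C:5 H:5 N:1
Element totals:
  C: 5
  H: 5
  N: 1

5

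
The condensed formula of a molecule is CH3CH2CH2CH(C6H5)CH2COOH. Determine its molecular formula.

Element totals:
  C: 12
  H: 16
  O: 2

C12H16O2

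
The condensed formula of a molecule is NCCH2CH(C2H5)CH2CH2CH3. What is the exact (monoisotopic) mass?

Element totals:
  C: 8
  H: 15
  N: 1
Molecular formula: C8H15N.
  M = 8(12.0) + 15(1.007825) + 14.003074
    = 96.000000 + 15.117375 + 14.003074 = 125.120449

125.1204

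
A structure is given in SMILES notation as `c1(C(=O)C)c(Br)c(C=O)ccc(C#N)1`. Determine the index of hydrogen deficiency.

8

Atom tally by fragment:
  benzene ring core → C:6 H:6
  (− 4 ring H displaced by substituents)
  + COCH3 → C:2 H:3 O:1
  + Br → Br:1
  + CHO → C:1 H:1 O:1
  + CN → C:1 N:1
Element totals:
  C: 10
  H: 6
  Br: 1
  N: 1
  O: 2
Molecular formula: C10H6BrNO2.
DoU = (2C + 2 + N − H − X) / 2 = (2·10 + 2 + 1 − 6 − 1) / 2 = 8.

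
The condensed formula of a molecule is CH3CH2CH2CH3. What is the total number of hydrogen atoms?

10

Atom tally by fragment:
  CH3 → C:1 H:3
  CH2 → C:1 H:2
  CH2 → C:1 H:2
  CH3 → C:1 H:3
Element totals:
  C: 4
  H: 10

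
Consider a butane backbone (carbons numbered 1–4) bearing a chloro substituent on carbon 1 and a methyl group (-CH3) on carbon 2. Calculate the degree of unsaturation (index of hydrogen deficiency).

Atom tally by fragment:
  ClCH2 → C:1 H:2 Cl:1
  CH(CH3) → C:2 H:4
  CH2 → C:1 H:2
  CH3 → C:1 H:3
Element totals:
  C: 5
  H: 11
  Cl: 1
Molecular formula: C5H11Cl.
DoU = (2C + 2 + N − H − X) / 2 = (2·5 + 2 + 0 − 11 − 1) / 2 = 0.

0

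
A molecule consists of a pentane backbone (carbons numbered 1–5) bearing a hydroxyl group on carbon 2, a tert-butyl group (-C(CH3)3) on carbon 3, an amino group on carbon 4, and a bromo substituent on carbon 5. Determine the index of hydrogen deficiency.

Atom tally by fragment:
  CH3 → C:1 H:3
  CH(OH) → C:1 H:2 O:1
  CH(C(CH3)3) → C:5 H:10
  CH(NH2) → C:1 H:3 N:1
  CH2Br → C:1 H:2 Br:1
Element totals:
  C: 9
  H: 20
  Br: 1
  N: 1
  O: 1
Molecular formula: C9H20BrNO.
DoU = (2C + 2 + N − H − X) / 2 = (2·9 + 2 + 1 − 20 − 1) / 2 = 0.

0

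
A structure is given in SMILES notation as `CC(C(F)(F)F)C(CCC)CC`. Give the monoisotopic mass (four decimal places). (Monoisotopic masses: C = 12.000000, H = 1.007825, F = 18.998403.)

Atom tally by fragment:
  CH3 → C:1 H:3
  CH(CF3) → C:2 H:1 F:3
  CH(CH2CH2CH3) → C:4 H:8
  CH2 → C:1 H:2
  CH3 → C:1 H:3
Element totals:
  C: 9
  H: 17
  F: 3
Molecular formula: C9H17F3.
  M = 9(12.0) + 17(1.007825) + 3(18.998403)
    = 108.000000 + 17.133025 + 56.995209 = 182.128234

182.1282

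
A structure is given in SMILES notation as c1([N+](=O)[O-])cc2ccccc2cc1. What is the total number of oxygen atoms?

Atom tally by fragment:
  naphthalene ring system core → C:10 H:8
  (− 1 ring H displaced by substituents)
  + NO2 → N:1 O:2
Element totals:
  C: 10
  H: 7
  N: 1
  O: 2

2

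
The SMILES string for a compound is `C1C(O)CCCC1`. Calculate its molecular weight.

100.16 g/mol

Atom tally by fragment:
  cyclohexane ring core → C:6 H:12
  (− 1 ring H displaced by substituents)
  + OH → O:1 H:1
Element totals:
  C: 6
  H: 12
  O: 1
Molecular formula: C6H12O.
  M = 6(12.011) + 12(1.008) + 15.999
    = 72.066 + 12.096 + 15.999 = 100.161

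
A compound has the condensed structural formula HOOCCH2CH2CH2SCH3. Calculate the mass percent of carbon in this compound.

44.75%

Element totals:
  C: 5
  H: 10
  O: 2
  S: 1
Molecular formula: C5H10O2S.
Molar mass = 134.193 g/mol.
Mass from C: 5 × 12.011 = 60.055 g/mol.
%C = 60.055 / 134.193 × 100 = 44.75%.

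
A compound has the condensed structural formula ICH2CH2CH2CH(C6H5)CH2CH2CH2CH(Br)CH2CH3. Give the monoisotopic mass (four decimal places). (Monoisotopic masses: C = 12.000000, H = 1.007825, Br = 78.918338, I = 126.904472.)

422.0106

Atom tally by fragment:
  ICH2 → C:1 H:2 I:1
  CH2 → C:1 H:2
  CH2 → C:1 H:2
  CH(C6H5) → C:7 H:6
  CH2 → C:1 H:2
  CH2 → C:1 H:2
  CH2 → C:1 H:2
  CH(Br) → C:1 H:1 Br:1
  CH2 → C:1 H:2
  CH3 → C:1 H:3
Element totals:
  C: 16
  H: 24
  Br: 1
  I: 1
Molecular formula: C16H24BrI.
  M = 16(12.0) + 24(1.007825) + 78.918338 + 126.904472
    = 192.000000 + 24.187800 + 78.918338 + 126.904472 = 422.010610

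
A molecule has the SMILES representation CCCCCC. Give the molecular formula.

Atom tally by fragment:
  CH3 → C:1 H:3
  CH2 → C:1 H:2
  CH2 → C:1 H:2
  CH2 → C:1 H:2
  CH2 → C:1 H:2
  CH3 → C:1 H:3
Element totals:
  C: 6
  H: 14

C6H14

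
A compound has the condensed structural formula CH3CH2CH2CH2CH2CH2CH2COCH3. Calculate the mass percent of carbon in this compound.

Atom tally by fragment:
  CH3 → C:1 H:3
  CH2 → C:1 H:2
  CH2 → C:1 H:2
  CH2 → C:1 H:2
  CH2 → C:1 H:2
  CH2 → C:1 H:2
  CH2COCH3 → C:3 H:5 O:1
Element totals:
  C: 9
  H: 18
  O: 1
Molecular formula: C9H18O.
Molar mass = 142.242 g/mol.
Mass from C: 9 × 12.011 = 108.099 g/mol.
%C = 108.099 / 142.242 × 100 = 76.00%.

76.00%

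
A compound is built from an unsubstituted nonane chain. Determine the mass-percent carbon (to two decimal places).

Atom tally by fragment:
  CH3 → C:1 H:3
  CH2 → C:1 H:2
  CH2 → C:1 H:2
  CH2 → C:1 H:2
  CH2 → C:1 H:2
  CH2 → C:1 H:2
  CH2 → C:1 H:2
  CH2 → C:1 H:2
  CH3 → C:1 H:3
Element totals:
  C: 9
  H: 20
Molecular formula: C9H20.
Molar mass = 128.259 g/mol.
Mass from C: 9 × 12.011 = 108.099 g/mol.
%C = 108.099 / 128.259 × 100 = 84.28%.

84.28%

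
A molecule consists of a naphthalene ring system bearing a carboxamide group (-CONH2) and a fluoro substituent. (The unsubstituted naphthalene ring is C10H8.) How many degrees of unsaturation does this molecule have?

8

Atom tally by fragment:
  naphthalene ring system core → C:10 H:8
  (− 2 ring H displaced by substituents)
  + CONH2 → C:1 H:2 O:1 N:1
  + F → F:1
Element totals:
  C: 11
  H: 8
  F: 1
  N: 1
  O: 1
Molecular formula: C11H8FNO.
DoU = (2C + 2 + N − H − X) / 2 = (2·11 + 2 + 1 − 8 − 1) / 2 = 8.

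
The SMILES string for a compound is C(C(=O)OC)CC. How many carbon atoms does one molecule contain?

5

Atom tally by fragment:
  CH3OOCCH2 → C:3 H:5 O:2
  CH2 → C:1 H:2
  CH3 → C:1 H:3
Element totals:
  C: 5
  H: 10
  O: 2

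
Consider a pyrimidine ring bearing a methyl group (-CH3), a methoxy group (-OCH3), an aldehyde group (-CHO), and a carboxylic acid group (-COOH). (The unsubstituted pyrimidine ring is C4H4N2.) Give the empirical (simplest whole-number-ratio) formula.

C4H4NO2

Atom tally by fragment:
  pyrimidine ring core → C:4 H:4 N:2
  (− 4 ring H displaced by substituents)
  + CH3 → C:1 H:3
  + OCH3 → C:1 H:3 O:1
  + CHO → C:1 H:1 O:1
  + COOH → C:1 H:1 O:2
Element totals:
  C: 8
  H: 8
  N: 2
  O: 4
Molecular formula: C8H8N2O4.
gcd of subscripts = 2; dividing each by 2:
  C: 8/2 = 4
  H: 8/2 = 4
  N: 2/2 = 1
  O: 4/2 = 2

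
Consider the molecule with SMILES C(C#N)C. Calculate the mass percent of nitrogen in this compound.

Atom tally by fragment:
  NCCH2 → C:2 H:2 N:1
  CH3 → C:1 H:3
Element totals:
  C: 3
  H: 5
  N: 1
Molecular formula: C3H5N.
Molar mass = 55.080 g/mol.
Mass from N: 1 × 14.007 = 14.007 g/mol.
%N = 14.007 / 55.080 × 100 = 25.43%.

25.43%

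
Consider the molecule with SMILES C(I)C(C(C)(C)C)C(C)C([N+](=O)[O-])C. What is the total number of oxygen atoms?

Atom tally by fragment:
  ICH2 → C:1 H:2 I:1
  CH(C(CH3)3) → C:5 H:10
  CH(CH3) → C:2 H:4
  CH(NO2) → C:1 H:1 N:1 O:2
  CH3 → C:1 H:3
Element totals:
  C: 10
  H: 20
  I: 1
  N: 1
  O: 2

2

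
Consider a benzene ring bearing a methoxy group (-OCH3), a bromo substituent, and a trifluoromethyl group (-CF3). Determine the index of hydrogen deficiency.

Atom tally by fragment:
  benzene ring core → C:6 H:6
  (− 3 ring H displaced by substituents)
  + OCH3 → C:1 H:3 O:1
  + Br → Br:1
  + CF3 → C:1 F:3
Element totals:
  C: 8
  H: 6
  Br: 1
  F: 3
  O: 1
Molecular formula: C8H6BrF3O.
DoU = (2C + 2 + N − H − X) / 2 = (2·8 + 2 + 0 − 6 − 4) / 2 = 4.

4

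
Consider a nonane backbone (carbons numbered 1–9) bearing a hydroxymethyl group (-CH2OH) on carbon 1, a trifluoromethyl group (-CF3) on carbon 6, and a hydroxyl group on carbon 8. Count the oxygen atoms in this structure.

2

Atom tally by fragment:
  HOCH2CH2 → C:2 H:5 O:1
  CH2 → C:1 H:2
  CH2 → C:1 H:2
  CH2 → C:1 H:2
  CH2 → C:1 H:2
  CH(CF3) → C:2 H:1 F:3
  CH2 → C:1 H:2
  CH(OH) → C:1 H:2 O:1
  CH3 → C:1 H:3
Element totals:
  C: 11
  H: 21
  F: 3
  O: 2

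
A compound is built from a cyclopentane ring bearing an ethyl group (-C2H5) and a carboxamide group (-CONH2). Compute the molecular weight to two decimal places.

Atom tally by fragment:
  cyclopentane ring core → C:5 H:10
  (− 2 ring H displaced by substituents)
  + C2H5 → C:2 H:5
  + CONH2 → C:1 H:2 O:1 N:1
Element totals:
  C: 8
  H: 15
  N: 1
  O: 1
Molecular formula: C8H15NO.
  M = 8(12.011) + 15(1.008) + 14.007 + 15.999
    = 96.088 + 15.120 + 14.007 + 15.999 = 141.214

141.21 g/mol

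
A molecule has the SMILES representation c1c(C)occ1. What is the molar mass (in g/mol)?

Atom tally by fragment:
  furan ring core → C:4 H:4 O:1
  (− 1 ring H displaced by substituents)
  + CH3 → C:1 H:3
Element totals:
  C: 5
  H: 6
  O: 1
Molecular formula: C5H6O.
  M = 5(12.011) + 6(1.008) + 15.999
    = 60.055 + 6.048 + 15.999 = 82.102

82.10 g/mol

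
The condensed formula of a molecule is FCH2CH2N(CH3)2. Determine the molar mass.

91.13 g/mol

Element totals:
  C: 4
  H: 10
  F: 1
  N: 1
Molecular formula: C4H10FN.
  M = 4(12.011) + 10(1.008) + 18.998 + 14.007
    = 48.044 + 10.080 + 18.998 + 14.007 = 91.129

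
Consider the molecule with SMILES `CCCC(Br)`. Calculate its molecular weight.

137.02 g/mol

Atom tally by fragment:
  CH3 → C:1 H:3
  CH2 → C:1 H:2
  CH2 → C:1 H:2
  CH2Br → C:1 H:2 Br:1
Element totals:
  C: 4
  H: 9
  Br: 1
Molecular formula: C4H9Br.
  M = 4(12.011) + 9(1.008) + 79.904
    = 48.044 + 9.072 + 79.904 = 137.020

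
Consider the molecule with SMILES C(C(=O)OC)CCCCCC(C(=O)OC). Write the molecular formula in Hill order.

C11H20O4

Atom tally by fragment:
  CH3OOCCH2 → C:3 H:5 O:2
  CH2 → C:1 H:2
  CH2 → C:1 H:2
  CH2 → C:1 H:2
  CH2 → C:1 H:2
  CH2 → C:1 H:2
  CH2COOCH3 → C:3 H:5 O:2
Element totals:
  C: 11
  H: 20
  O: 4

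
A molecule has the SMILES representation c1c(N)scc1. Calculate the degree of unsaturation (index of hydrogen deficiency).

3

Atom tally by fragment:
  thiophene ring core → C:4 H:4 S:1
  (− 1 ring H displaced by substituents)
  + NH2 → N:1 H:2
Element totals:
  C: 4
  H: 5
  N: 1
  S: 1
Molecular formula: C4H5NS.
DoU = (2C + 2 + N − H − X) / 2 = (2·4 + 2 + 1 − 5 − 0) / 2 = 3.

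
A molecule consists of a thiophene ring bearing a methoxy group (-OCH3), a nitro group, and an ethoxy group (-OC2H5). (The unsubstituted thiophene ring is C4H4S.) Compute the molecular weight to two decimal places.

Atom tally by fragment:
  thiophene ring core → C:4 H:4 S:1
  (− 3 ring H displaced by substituents)
  + OCH3 → C:1 H:3 O:1
  + NO2 → N:1 O:2
  + OC2H5 → C:2 H:5 O:1
Element totals:
  C: 7
  H: 9
  N: 1
  O: 4
  S: 1
Molecular formula: C7H9NO4S.
  M = 7(12.011) + 9(1.008) + 14.007 + 4(15.999) + 32.06
    = 84.077 + 9.072 + 14.007 + 63.996 + 32.060 = 203.212

203.21 g/mol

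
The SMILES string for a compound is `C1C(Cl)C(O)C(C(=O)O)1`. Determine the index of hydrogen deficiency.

Atom tally by fragment:
  cyclobutane ring core → C:4 H:8
  (− 3 ring H displaced by substituents)
  + Cl → Cl:1
  + OH → O:1 H:1
  + COOH → C:1 H:1 O:2
Element totals:
  C: 5
  H: 7
  Cl: 1
  O: 3
Molecular formula: C5H7ClO3.
DoU = (2C + 2 + N − H − X) / 2 = (2·5 + 2 + 0 − 7 − 1) / 2 = 2.

2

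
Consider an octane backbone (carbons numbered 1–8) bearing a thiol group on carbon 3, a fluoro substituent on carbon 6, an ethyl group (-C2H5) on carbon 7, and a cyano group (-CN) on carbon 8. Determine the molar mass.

217.35 g/mol

Atom tally by fragment:
  CH3 → C:1 H:3
  CH2 → C:1 H:2
  CH(SH) → C:1 H:2 S:1
  CH2 → C:1 H:2
  CH2 → C:1 H:2
  CH(F) → C:1 H:1 F:1
  CH(C2H5) → C:3 H:6
  CH2CN → C:2 H:2 N:1
Element totals:
  C: 11
  H: 20
  F: 1
  N: 1
  S: 1
Molecular formula: C11H20FNS.
  M = 11(12.011) + 20(1.008) + 18.998 + 14.007 + 32.06
    = 132.121 + 20.160 + 18.998 + 14.007 + 32.060 = 217.346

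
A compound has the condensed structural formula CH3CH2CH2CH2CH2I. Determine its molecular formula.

C5H11I

Element totals:
  C: 5
  H: 11
  I: 1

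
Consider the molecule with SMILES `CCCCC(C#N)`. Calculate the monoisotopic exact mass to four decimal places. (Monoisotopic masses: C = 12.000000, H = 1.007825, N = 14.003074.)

97.0891

Atom tally by fragment:
  CH3 → C:1 H:3
  CH2 → C:1 H:2
  CH2 → C:1 H:2
  CH2 → C:1 H:2
  CH2CN → C:2 H:2 N:1
Element totals:
  C: 6
  H: 11
  N: 1
Molecular formula: C6H11N.
  M = 6(12.0) + 11(1.007825) + 14.003074
    = 72.000000 + 11.086075 + 14.003074 = 97.089149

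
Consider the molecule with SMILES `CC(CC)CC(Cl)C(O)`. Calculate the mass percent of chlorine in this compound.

Atom tally by fragment:
  CH3 → C:1 H:3
  CH(C2H5) → C:3 H:6
  CH2 → C:1 H:2
  CH(Cl) → C:1 H:1 Cl:1
  CH2OH → C:1 H:3 O:1
Element totals:
  C: 7
  H: 15
  Cl: 1
  O: 1
Molecular formula: C7H15ClO.
Molar mass = 150.646 g/mol.
Mass from Cl: 1 × 35.45 = 35.450 g/mol.
%Cl = 35.450 / 150.646 × 100 = 23.53%.

23.53%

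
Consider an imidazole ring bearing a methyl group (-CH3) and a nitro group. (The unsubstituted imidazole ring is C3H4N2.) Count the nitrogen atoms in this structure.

3

Atom tally by fragment:
  imidazole ring core → C:3 H:4 N:2
  (− 2 ring H displaced by substituents)
  + CH3 → C:1 H:3
  + NO2 → N:1 O:2
Element totals:
  C: 4
  H: 5
  N: 3
  O: 2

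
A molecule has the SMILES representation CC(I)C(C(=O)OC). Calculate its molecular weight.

228.03 g/mol

Atom tally by fragment:
  CH3 → C:1 H:3
  CH(I) → C:1 H:1 I:1
  CH2COOCH3 → C:3 H:5 O:2
Element totals:
  C: 5
  H: 9
  I: 1
  O: 2
Molecular formula: C5H9IO2.
  M = 5(12.011) + 9(1.008) + 126.904 + 2(15.999)
    = 60.055 + 9.072 + 126.904 + 31.998 = 228.029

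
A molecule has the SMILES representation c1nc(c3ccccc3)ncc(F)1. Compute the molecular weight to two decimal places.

Atom tally by fragment:
  pyrimidine ring core → C:4 H:4 N:2
  (− 2 ring H displaced by substituents)
  + C6H5 → C:6 H:5
  + F → F:1
Element totals:
  C: 10
  H: 7
  F: 1
  N: 2
Molecular formula: C10H7FN2.
  M = 10(12.011) + 7(1.008) + 18.998 + 2(14.007)
    = 120.110 + 7.056 + 18.998 + 28.014 = 174.178

174.18 g/mol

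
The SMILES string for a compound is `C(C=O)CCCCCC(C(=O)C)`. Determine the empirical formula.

C5H9O

Atom tally by fragment:
  OHCCH2 → C:2 H:3 O:1
  CH2 → C:1 H:2
  CH2 → C:1 H:2
  CH2 → C:1 H:2
  CH2 → C:1 H:2
  CH2 → C:1 H:2
  CH2COCH3 → C:3 H:5 O:1
Element totals:
  C: 10
  H: 18
  O: 2
Molecular formula: C10H18O2.
gcd of subscripts = 2; dividing each by 2:
  C: 10/2 = 5
  H: 18/2 = 9
  O: 2/2 = 1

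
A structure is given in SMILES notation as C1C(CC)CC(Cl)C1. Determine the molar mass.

132.63 g/mol

Atom tally by fragment:
  cyclopentane ring core → C:5 H:10
  (− 2 ring H displaced by substituents)
  + C2H5 → C:2 H:5
  + Cl → Cl:1
Element totals:
  C: 7
  H: 13
  Cl: 1
Molecular formula: C7H13Cl.
  M = 7(12.011) + 13(1.008) + 35.45
    = 84.077 + 13.104 + 35.450 = 132.631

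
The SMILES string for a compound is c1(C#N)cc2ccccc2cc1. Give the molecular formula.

C11H7N

Atom tally by fragment:
  naphthalene ring system core → C:10 H:8
  (− 1 ring H displaced by substituents)
  + CN → C:1 N:1
Element totals:
  C: 11
  H: 7
  N: 1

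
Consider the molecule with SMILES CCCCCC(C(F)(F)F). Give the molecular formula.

Atom tally by fragment:
  CH3 → C:1 H:3
  CH2 → C:1 H:2
  CH2 → C:1 H:2
  CH2 → C:1 H:2
  CH2 → C:1 H:2
  CH2CF3 → C:2 H:2 F:3
Element totals:
  C: 7
  H: 13
  F: 3

C7H13F3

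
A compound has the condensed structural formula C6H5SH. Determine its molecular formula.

C6H6S

Element totals:
  C: 6
  H: 6
  S: 1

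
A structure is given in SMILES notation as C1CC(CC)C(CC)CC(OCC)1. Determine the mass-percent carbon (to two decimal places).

Atom tally by fragment:
  cyclohexane ring core → C:6 H:12
  (− 3 ring H displaced by substituents)
  + C2H5 → C:2 H:5
  + C2H5 → C:2 H:5
  + OC2H5 → C:2 H:5 O:1
Element totals:
  C: 12
  H: 24
  O: 1
Molecular formula: C12H24O.
Molar mass = 184.323 g/mol.
Mass from C: 12 × 12.011 = 144.132 g/mol.
%C = 144.132 / 184.323 × 100 = 78.20%.

78.20%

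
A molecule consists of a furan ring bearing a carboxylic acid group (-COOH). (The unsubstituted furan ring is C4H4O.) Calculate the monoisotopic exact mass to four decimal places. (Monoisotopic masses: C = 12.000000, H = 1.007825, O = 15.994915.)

112.0160

Atom tally by fragment:
  furan ring core → C:4 H:4 O:1
  (− 1 ring H displaced by substituents)
  + COOH → C:1 H:1 O:2
Element totals:
  C: 5
  H: 4
  O: 3
Molecular formula: C5H4O3.
  M = 5(12.0) + 4(1.007825) + 3(15.994915)
    = 60.000000 + 4.031300 + 47.984745 = 112.016045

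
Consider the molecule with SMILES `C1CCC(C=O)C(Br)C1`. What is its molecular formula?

C7H11BrO

Atom tally by fragment:
  cyclohexane ring core → C:6 H:12
  (− 2 ring H displaced by substituents)
  + CHO → C:1 H:1 O:1
  + Br → Br:1
Element totals:
  C: 7
  H: 11
  Br: 1
  O: 1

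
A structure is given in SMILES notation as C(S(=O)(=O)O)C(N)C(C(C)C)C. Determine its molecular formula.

C7H17NO3S

Atom tally by fragment:
  HO3SCH2 → C:1 H:3 S:1 O:3
  CH(NH2) → C:1 H:3 N:1
  CH(CH(CH3)2) → C:4 H:8
  CH3 → C:1 H:3
Element totals:
  C: 7
  H: 17
  N: 1
  O: 3
  S: 1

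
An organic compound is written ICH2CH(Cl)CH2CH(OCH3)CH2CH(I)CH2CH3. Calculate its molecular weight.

430.49 g/mol

Element totals:
  C: 9
  H: 17
  Cl: 1
  I: 2
  O: 1
Molecular formula: C9H17ClI2O.
  M = 9(12.011) + 17(1.008) + 35.45 + 2(126.904) + 15.999
    = 108.099 + 17.136 + 35.450 + 253.808 + 15.999 = 430.492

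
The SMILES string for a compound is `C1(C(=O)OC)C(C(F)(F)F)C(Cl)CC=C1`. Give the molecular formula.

Atom tally by fragment:
  cyclohexene ring core → C:6 H:10
  (− 3 ring H displaced by substituents)
  + COOCH3 → C:2 H:3 O:2
  + CF3 → C:1 F:3
  + Cl → Cl:1
Element totals:
  C: 9
  H: 10
  Cl: 1
  F: 3
  O: 2

C9H10ClF3O2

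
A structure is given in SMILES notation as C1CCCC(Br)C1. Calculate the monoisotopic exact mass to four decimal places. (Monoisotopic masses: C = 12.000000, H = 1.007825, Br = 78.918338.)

162.0044

Atom tally by fragment:
  cyclohexane ring core → C:6 H:12
  (− 1 ring H displaced by substituents)
  + Br → Br:1
Element totals:
  C: 6
  H: 11
  Br: 1
Molecular formula: C6H11Br.
  M = 6(12.0) + 11(1.007825) + 78.918338
    = 72.000000 + 11.086075 + 78.918338 = 162.004413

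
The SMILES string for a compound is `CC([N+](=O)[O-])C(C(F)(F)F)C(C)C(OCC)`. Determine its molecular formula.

C9H16F3NO3

Atom tally by fragment:
  CH3 → C:1 H:3
  CH(NO2) → C:1 H:1 N:1 O:2
  CH(CF3) → C:2 H:1 F:3
  CH(CH3) → C:2 H:4
  CH2OC2H5 → C:3 H:7 O:1
Element totals:
  C: 9
  H: 16
  F: 3
  N: 1
  O: 3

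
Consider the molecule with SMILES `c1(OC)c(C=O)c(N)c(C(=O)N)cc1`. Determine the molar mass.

Atom tally by fragment:
  benzene ring core → C:6 H:6
  (− 4 ring H displaced by substituents)
  + OCH3 → C:1 H:3 O:1
  + CHO → C:1 H:1 O:1
  + NH2 → N:1 H:2
  + CONH2 → C:1 H:2 O:1 N:1
Element totals:
  C: 9
  H: 10
  N: 2
  O: 3
Molecular formula: C9H10N2O3.
  M = 9(12.011) + 10(1.008) + 2(14.007) + 3(15.999)
    = 108.099 + 10.080 + 28.014 + 47.997 = 194.190

194.19 g/mol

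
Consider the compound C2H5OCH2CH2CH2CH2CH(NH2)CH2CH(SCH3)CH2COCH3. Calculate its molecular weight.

261.42 g/mol

Atom tally by fragment:
  C2H5OCH2 → C:3 H:7 O:1
  CH2 → C:1 H:2
  CH2 → C:1 H:2
  CH2 → C:1 H:2
  CH(NH2) → C:1 H:3 N:1
  CH2 → C:1 H:2
  CH(SCH3) → C:2 H:4 S:1
  CH2COCH3 → C:3 H:5 O:1
Element totals:
  C: 13
  H: 27
  N: 1
  O: 2
  S: 1
Molecular formula: C13H27NO2S.
  M = 13(12.011) + 27(1.008) + 14.007 + 2(15.999) + 32.06
    = 156.143 + 27.216 + 14.007 + 31.998 + 32.060 = 261.424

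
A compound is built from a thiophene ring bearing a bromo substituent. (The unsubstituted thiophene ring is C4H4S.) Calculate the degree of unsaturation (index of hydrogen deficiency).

3

Atom tally by fragment:
  thiophene ring core → C:4 H:4 S:1
  (− 1 ring H displaced by substituents)
  + Br → Br:1
Element totals:
  C: 4
  H: 3
  Br: 1
  S: 1
Molecular formula: C4H3BrS.
DoU = (2C + 2 + N − H − X) / 2 = (2·4 + 2 + 0 − 3 − 1) / 2 = 3.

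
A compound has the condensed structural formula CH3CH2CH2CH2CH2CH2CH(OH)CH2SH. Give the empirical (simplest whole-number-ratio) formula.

Atom tally by fragment:
  CH3 → C:1 H:3
  CH2 → C:1 H:2
  CH2 → C:1 H:2
  CH2 → C:1 H:2
  CH2 → C:1 H:2
  CH2 → C:1 H:2
  CH(OH) → C:1 H:2 O:1
  CH2SH → C:1 H:3 S:1
Element totals:
  C: 8
  H: 18
  O: 1
  S: 1
Molecular formula: C8H18OS.
gcd of subscripts (8, 18, 1, 1) = 1, so the empirical formula equals the molecular formula.

C8H18OS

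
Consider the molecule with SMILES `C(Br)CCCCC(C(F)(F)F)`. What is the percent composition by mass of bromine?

34.28%

Atom tally by fragment:
  BrCH2 → C:1 H:2 Br:1
  CH2 → C:1 H:2
  CH2 → C:1 H:2
  CH2 → C:1 H:2
  CH2 → C:1 H:2
  CH2CF3 → C:2 H:2 F:3
Element totals:
  C: 7
  H: 12
  Br: 1
  F: 3
Molecular formula: C7H12BrF3.
Molar mass = 233.071 g/mol.
Mass from Br: 1 × 79.904 = 79.904 g/mol.
%Br = 79.904 / 233.071 × 100 = 34.28%.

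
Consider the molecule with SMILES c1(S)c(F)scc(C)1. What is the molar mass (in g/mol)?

148.21 g/mol

Atom tally by fragment:
  thiophene ring core → C:4 H:4 S:1
  (− 3 ring H displaced by substituents)
  + SH → S:1 H:1
  + F → F:1
  + CH3 → C:1 H:3
Element totals:
  C: 5
  H: 5
  F: 1
  S: 2
Molecular formula: C5H5FS2.
  M = 5(12.011) + 5(1.008) + 18.998 + 2(32.06)
    = 60.055 + 5.040 + 18.998 + 64.120 = 148.213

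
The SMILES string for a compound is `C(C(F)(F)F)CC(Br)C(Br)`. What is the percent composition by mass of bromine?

56.29%

Atom tally by fragment:
  F3CCH2 → C:2 H:2 F:3
  CH2 → C:1 H:2
  CH(Br) → C:1 H:1 Br:1
  CH2Br → C:1 H:2 Br:1
Element totals:
  C: 5
  H: 7
  Br: 2
  F: 3
Molecular formula: C5H7Br2F3.
Molar mass = 283.913 g/mol.
Mass from Br: 2 × 79.904 = 159.808 g/mol.
%Br = 159.808 / 283.913 × 100 = 56.29%.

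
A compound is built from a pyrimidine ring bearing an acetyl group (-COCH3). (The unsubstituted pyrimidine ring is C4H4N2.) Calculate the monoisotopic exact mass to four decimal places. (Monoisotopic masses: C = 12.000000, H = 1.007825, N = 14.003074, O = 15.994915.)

122.0480

Atom tally by fragment:
  pyrimidine ring core → C:4 H:4 N:2
  (− 1 ring H displaced by substituents)
  + COCH3 → C:2 H:3 O:1
Element totals:
  C: 6
  H: 6
  N: 2
  O: 1
Molecular formula: C6H6N2O.
  M = 6(12.0) + 6(1.007825) + 2(14.003074) + 15.994915
    = 72.000000 + 6.046950 + 28.006148 + 15.994915 = 122.048013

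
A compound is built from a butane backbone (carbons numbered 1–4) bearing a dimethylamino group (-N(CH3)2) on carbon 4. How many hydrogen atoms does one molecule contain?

15

Atom tally by fragment:
  CH3 → C:1 H:3
  CH2 → C:1 H:2
  CH2 → C:1 H:2
  CH2N(CH3)2 → C:3 H:8 N:1
Element totals:
  C: 6
  H: 15
  N: 1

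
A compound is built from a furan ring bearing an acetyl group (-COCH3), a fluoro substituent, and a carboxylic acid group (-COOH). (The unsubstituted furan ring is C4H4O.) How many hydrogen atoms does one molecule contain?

5

Atom tally by fragment:
  furan ring core → C:4 H:4 O:1
  (− 3 ring H displaced by substituents)
  + COCH3 → C:2 H:3 O:1
  + F → F:1
  + COOH → C:1 H:1 O:2
Element totals:
  C: 7
  H: 5
  F: 1
  O: 4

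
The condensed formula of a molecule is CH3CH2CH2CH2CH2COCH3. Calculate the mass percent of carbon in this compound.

Atom tally by fragment:
  CH3 → C:1 H:3
  CH2 → C:1 H:2
  CH2 → C:1 H:2
  CH2 → C:1 H:2
  CH2COCH3 → C:3 H:5 O:1
Element totals:
  C: 7
  H: 14
  O: 1
Molecular formula: C7H14O.
Molar mass = 114.188 g/mol.
Mass from C: 7 × 12.011 = 84.077 g/mol.
%C = 84.077 / 114.188 × 100 = 73.63%.

73.63%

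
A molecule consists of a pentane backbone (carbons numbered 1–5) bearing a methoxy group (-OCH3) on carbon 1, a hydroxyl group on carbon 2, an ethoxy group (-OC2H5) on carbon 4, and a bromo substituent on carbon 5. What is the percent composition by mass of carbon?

39.85%

Atom tally by fragment:
  CH3OCH2 → C:2 H:5 O:1
  CH(OH) → C:1 H:2 O:1
  CH2 → C:1 H:2
  CH(OC2H5) → C:3 H:6 O:1
  CH2Br → C:1 H:2 Br:1
Element totals:
  C: 8
  H: 17
  Br: 1
  O: 3
Molecular formula: C8H17BrO3.
Molar mass = 241.125 g/mol.
Mass from C: 8 × 12.011 = 96.088 g/mol.
%C = 96.088 / 241.125 × 100 = 39.85%.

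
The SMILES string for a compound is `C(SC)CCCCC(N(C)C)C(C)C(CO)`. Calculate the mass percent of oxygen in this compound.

Atom tally by fragment:
  CH3SCH2 → C:2 H:5 S:1
  CH2 → C:1 H:2
  CH2 → C:1 H:2
  CH2 → C:1 H:2
  CH2 → C:1 H:2
  CH(N(CH3)2) → C:3 H:7 N:1
  CH(CH3) → C:2 H:4
  CH2CH2OH → C:2 H:5 O:1
Element totals:
  C: 13
  H: 29
  N: 1
  O: 1
  S: 1
Molecular formula: C13H29NOS.
Molar mass = 247.441 g/mol.
Mass from O: 1 × 15.999 = 15.999 g/mol.
%O = 15.999 / 247.441 × 100 = 6.47%.

6.47%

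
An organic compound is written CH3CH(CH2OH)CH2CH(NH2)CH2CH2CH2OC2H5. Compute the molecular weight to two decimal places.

Element totals:
  C: 10
  H: 23
  N: 1
  O: 2
Molecular formula: C10H23NO2.
  M = 10(12.011) + 23(1.008) + 14.007 + 2(15.999)
    = 120.110 + 23.184 + 14.007 + 31.998 = 189.299

189.30 g/mol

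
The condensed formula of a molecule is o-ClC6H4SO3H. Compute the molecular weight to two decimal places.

192.61 g/mol

Element totals:
  C: 6
  H: 5
  Cl: 1
  O: 3
  S: 1
Molecular formula: C6H5ClO3S.
  M = 6(12.011) + 5(1.008) + 35.45 + 3(15.999) + 32.06
    = 72.066 + 5.040 + 35.450 + 47.997 + 32.060 = 192.613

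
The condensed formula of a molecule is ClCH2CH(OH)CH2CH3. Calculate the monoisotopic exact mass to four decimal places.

108.0342

Element totals:
  C: 4
  H: 9
  Cl: 1
  O: 1
Molecular formula: C4H9ClO.
  M = 4(12.0) + 9(1.007825) + 34.968853 + 15.994915
    = 48.000000 + 9.070425 + 34.968853 + 15.994915 = 108.034193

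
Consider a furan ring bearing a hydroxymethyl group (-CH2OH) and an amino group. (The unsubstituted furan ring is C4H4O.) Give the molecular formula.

Atom tally by fragment:
  furan ring core → C:4 H:4 O:1
  (− 2 ring H displaced by substituents)
  + CH2OH → C:1 H:3 O:1
  + NH2 → N:1 H:2
Element totals:
  C: 5
  H: 7
  N: 1
  O: 2

C5H7NO2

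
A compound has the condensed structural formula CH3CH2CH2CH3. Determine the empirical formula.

C2H5

Atom tally by fragment:
  CH3 → C:1 H:3
  CH2 → C:1 H:2
  CH2 → C:1 H:2
  CH3 → C:1 H:3
Element totals:
  C: 4
  H: 10
Molecular formula: C4H10.
gcd of subscripts = 2; dividing each by 2:
  C: 4/2 = 2
  H: 10/2 = 5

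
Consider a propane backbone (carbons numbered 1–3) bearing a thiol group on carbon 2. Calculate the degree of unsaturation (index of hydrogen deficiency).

Atom tally by fragment:
  CH3 → C:1 H:3
  CH(SH) → C:1 H:2 S:1
  CH3 → C:1 H:3
Element totals:
  C: 3
  H: 8
  S: 1
Molecular formula: C3H8S.
DoU = (2C + 2 + N − H − X) / 2 = (2·3 + 2 + 0 − 8 − 0) / 2 = 0.

0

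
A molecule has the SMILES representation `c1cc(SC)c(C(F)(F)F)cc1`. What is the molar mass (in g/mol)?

Atom tally by fragment:
  benzene ring core → C:6 H:6
  (− 2 ring H displaced by substituents)
  + SCH3 → C:1 H:3 S:1
  + CF3 → C:1 F:3
Element totals:
  C: 8
  H: 7
  F: 3
  S: 1
Molecular formula: C8H7F3S.
  M = 8(12.011) + 7(1.008) + 3(18.998) + 32.06
    = 96.088 + 7.056 + 56.994 + 32.060 = 192.198

192.20 g/mol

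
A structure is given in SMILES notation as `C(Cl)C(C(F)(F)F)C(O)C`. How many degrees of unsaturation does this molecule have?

0

Atom tally by fragment:
  ClCH2 → C:1 H:2 Cl:1
  CH(CF3) → C:2 H:1 F:3
  CH(OH) → C:1 H:2 O:1
  CH3 → C:1 H:3
Element totals:
  C: 5
  H: 8
  Cl: 1
  F: 3
  O: 1
Molecular formula: C5H8ClF3O.
DoU = (2C + 2 + N − H − X) / 2 = (2·5 + 2 + 0 − 8 − 4) / 2 = 0.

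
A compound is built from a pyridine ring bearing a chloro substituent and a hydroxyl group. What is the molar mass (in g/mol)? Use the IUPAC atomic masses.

129.54 g/mol

Atom tally by fragment:
  pyridine ring core → C:5 H:5 N:1
  (− 2 ring H displaced by substituents)
  + Cl → Cl:1
  + OH → O:1 H:1
Element totals:
  C: 5
  H: 4
  Cl: 1
  N: 1
  O: 1
Molecular formula: C5H4ClNO.
  M = 5(12.011) + 4(1.008) + 35.45 + 14.007 + 15.999
    = 60.055 + 4.032 + 35.450 + 14.007 + 15.999 = 129.543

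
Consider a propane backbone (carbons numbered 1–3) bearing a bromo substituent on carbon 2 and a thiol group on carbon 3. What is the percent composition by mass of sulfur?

20.68%

Atom tally by fragment:
  CH3 → C:1 H:3
  CH(Br) → C:1 H:1 Br:1
  CH2SH → C:1 H:3 S:1
Element totals:
  C: 3
  H: 7
  Br: 1
  S: 1
Molecular formula: C3H7BrS.
Molar mass = 155.053 g/mol.
Mass from S: 1 × 32.06 = 32.060 g/mol.
%S = 32.060 / 155.053 × 100 = 20.68%.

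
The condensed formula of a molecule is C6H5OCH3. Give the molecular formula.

C7H8O

Atom tally by fragment:
  benzene ring core → C:6 H:6
  (− 1 ring H displaced by substituents)
  + OCH3 → C:1 H:3 O:1
Element totals:
  C: 7
  H: 8
  O: 1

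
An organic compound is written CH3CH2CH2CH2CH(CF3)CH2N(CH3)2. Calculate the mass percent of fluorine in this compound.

28.90%

Element totals:
  C: 9
  H: 18
  F: 3
  N: 1
Molecular formula: C9H18F3N.
Molar mass = 197.244 g/mol.
Mass from F: 3 × 18.998 = 56.994 g/mol.
%F = 56.994 / 197.244 × 100 = 28.90%.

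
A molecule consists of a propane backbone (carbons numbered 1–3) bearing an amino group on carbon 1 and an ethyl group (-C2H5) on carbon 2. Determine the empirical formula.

Atom tally by fragment:
  H2NCH2 → C:1 H:4 N:1
  CH(C2H5) → C:3 H:6
  CH3 → C:1 H:3
Element totals:
  C: 5
  H: 13
  N: 1
Molecular formula: C5H13N.
gcd of subscripts (5, 13, 1) = 1, so the empirical formula equals the molecular formula.

C5H13N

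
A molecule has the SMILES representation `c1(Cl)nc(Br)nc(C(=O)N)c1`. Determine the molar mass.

Atom tally by fragment:
  pyrimidine ring core → C:4 H:4 N:2
  (− 3 ring H displaced by substituents)
  + Cl → Cl:1
  + Br → Br:1
  + CONH2 → C:1 H:2 O:1 N:1
Element totals:
  C: 5
  H: 3
  Br: 1
  Cl: 1
  N: 3
  O: 1
Molecular formula: C5H3BrClN3O.
  M = 5(12.011) + 3(1.008) + 79.904 + 35.45 + 3(14.007) + 15.999
    = 60.055 + 3.024 + 79.904 + 35.450 + 42.021 + 15.999 = 236.453

236.45 g/mol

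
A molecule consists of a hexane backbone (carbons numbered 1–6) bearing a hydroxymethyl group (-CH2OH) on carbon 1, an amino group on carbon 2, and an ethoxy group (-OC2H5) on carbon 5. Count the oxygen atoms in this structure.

Atom tally by fragment:
  HOCH2CH2 → C:2 H:5 O:1
  CH(NH2) → C:1 H:3 N:1
  CH2 → C:1 H:2
  CH2 → C:1 H:2
  CH(OC2H5) → C:3 H:6 O:1
  CH3 → C:1 H:3
Element totals:
  C: 9
  H: 21
  N: 1
  O: 2

2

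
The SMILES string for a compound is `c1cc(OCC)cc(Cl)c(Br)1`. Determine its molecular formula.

Atom tally by fragment:
  benzene ring core → C:6 H:6
  (− 3 ring H displaced by substituents)
  + OC2H5 → C:2 H:5 O:1
  + Cl → Cl:1
  + Br → Br:1
Element totals:
  C: 8
  H: 8
  Br: 1
  Cl: 1
  O: 1

C8H8BrClO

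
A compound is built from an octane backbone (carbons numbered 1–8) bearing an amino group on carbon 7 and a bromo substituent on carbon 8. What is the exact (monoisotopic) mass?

207.0623

Atom tally by fragment:
  CH3 → C:1 H:3
  CH2 → C:1 H:2
  CH2 → C:1 H:2
  CH2 → C:1 H:2
  CH2 → C:1 H:2
  CH2 → C:1 H:2
  CH(NH2) → C:1 H:3 N:1
  CH2Br → C:1 H:2 Br:1
Element totals:
  C: 8
  H: 18
  Br: 1
  N: 1
Molecular formula: C8H18BrN.
  M = 8(12.0) + 18(1.007825) + 78.918338 + 14.003074
    = 96.000000 + 18.140850 + 78.918338 + 14.003074 = 207.062262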